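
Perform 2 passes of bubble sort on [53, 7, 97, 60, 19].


Initial: [53, 7, 97, 60, 19]
Pass 1: [7, 53, 60, 19, 97] (3 swaps)
Pass 2: [7, 53, 19, 60, 97] (1 swaps)

After 2 passes: [7, 53, 19, 60, 97]


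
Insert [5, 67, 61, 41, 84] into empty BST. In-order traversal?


Insert 5: root
Insert 67: R from 5
Insert 61: R from 5 -> L from 67
Insert 41: R from 5 -> L from 67 -> L from 61
Insert 84: R from 5 -> R from 67

In-order: [5, 41, 61, 67, 84]


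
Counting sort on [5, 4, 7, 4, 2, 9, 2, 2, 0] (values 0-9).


Input: [5, 4, 7, 4, 2, 9, 2, 2, 0]
Counts: [1, 0, 3, 0, 2, 1, 0, 1, 0, 1]

Sorted: [0, 2, 2, 2, 4, 4, 5, 7, 9]


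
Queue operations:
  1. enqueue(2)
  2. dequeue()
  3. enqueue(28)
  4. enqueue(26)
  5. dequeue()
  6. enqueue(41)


enqueue(2) -> [2]
dequeue()->2, []
enqueue(28) -> [28]
enqueue(26) -> [28, 26]
dequeue()->28, [26]
enqueue(41) -> [26, 41]

Final queue: [26, 41]


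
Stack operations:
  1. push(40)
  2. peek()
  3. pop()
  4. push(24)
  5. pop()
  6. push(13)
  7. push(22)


push(40) -> [40]
peek()->40
pop()->40, []
push(24) -> [24]
pop()->24, []
push(13) -> [13]
push(22) -> [13, 22]

Final stack: [13, 22]


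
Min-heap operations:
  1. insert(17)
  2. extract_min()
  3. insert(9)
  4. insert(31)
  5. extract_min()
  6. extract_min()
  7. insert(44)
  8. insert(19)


insert(17) -> [17]
extract_min()->17, []
insert(9) -> [9]
insert(31) -> [9, 31]
extract_min()->9, [31]
extract_min()->31, []
insert(44) -> [44]
insert(19) -> [19, 44]

Final heap: [19, 44]


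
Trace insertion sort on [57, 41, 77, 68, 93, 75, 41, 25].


Initial: [57, 41, 77, 68, 93, 75, 41, 25]
Insert 41: [41, 57, 77, 68, 93, 75, 41, 25]
Insert 77: [41, 57, 77, 68, 93, 75, 41, 25]
Insert 68: [41, 57, 68, 77, 93, 75, 41, 25]
Insert 93: [41, 57, 68, 77, 93, 75, 41, 25]
Insert 75: [41, 57, 68, 75, 77, 93, 41, 25]
Insert 41: [41, 41, 57, 68, 75, 77, 93, 25]
Insert 25: [25, 41, 41, 57, 68, 75, 77, 93]

Sorted: [25, 41, 41, 57, 68, 75, 77, 93]


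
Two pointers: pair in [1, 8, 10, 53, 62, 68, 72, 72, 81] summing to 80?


lo=0(1)+hi=8(81)=82
lo=0(1)+hi=7(72)=73
lo=1(8)+hi=7(72)=80

Yes: 8+72=80


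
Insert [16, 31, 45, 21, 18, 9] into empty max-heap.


Insert 16: [16]
Insert 31: [31, 16]
Insert 45: [45, 16, 31]
Insert 21: [45, 21, 31, 16]
Insert 18: [45, 21, 31, 16, 18]
Insert 9: [45, 21, 31, 16, 18, 9]

Final heap: [45, 21, 31, 16, 18, 9]


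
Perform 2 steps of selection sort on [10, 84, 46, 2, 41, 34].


Initial: [10, 84, 46, 2, 41, 34]
Step 1: min=2 at 3
  Swap: [2, 84, 46, 10, 41, 34]
Step 2: min=10 at 3
  Swap: [2, 10, 46, 84, 41, 34]

After 2 steps: [2, 10, 46, 84, 41, 34]


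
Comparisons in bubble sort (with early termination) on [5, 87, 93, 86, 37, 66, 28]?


Algorithm: bubble sort (with early termination)
Input: [5, 87, 93, 86, 37, 66, 28]
Sorted: [5, 28, 37, 66, 86, 87, 93]

21


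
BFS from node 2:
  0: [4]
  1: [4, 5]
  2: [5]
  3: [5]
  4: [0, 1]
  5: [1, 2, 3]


Visit 2, enqueue [5]
Visit 5, enqueue [1, 3]
Visit 1, enqueue [4]
Visit 3, enqueue []
Visit 4, enqueue [0]
Visit 0, enqueue []

BFS order: [2, 5, 1, 3, 4, 0]


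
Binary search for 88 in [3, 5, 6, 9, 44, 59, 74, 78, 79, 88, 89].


Step 1: lo=0, hi=10, mid=5, val=59
Step 2: lo=6, hi=10, mid=8, val=79
Step 3: lo=9, hi=10, mid=9, val=88

Found at index 9


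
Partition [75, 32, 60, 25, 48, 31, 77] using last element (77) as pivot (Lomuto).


Pivot: 77
  75 <= 77: advance i (no swap)
  32 <= 77: advance i (no swap)
  60 <= 77: advance i (no swap)
  25 <= 77: advance i (no swap)
  48 <= 77: advance i (no swap)
  31 <= 77: advance i (no swap)
Place pivot at 6: [75, 32, 60, 25, 48, 31, 77]

Partitioned: [75, 32, 60, 25, 48, 31, 77]


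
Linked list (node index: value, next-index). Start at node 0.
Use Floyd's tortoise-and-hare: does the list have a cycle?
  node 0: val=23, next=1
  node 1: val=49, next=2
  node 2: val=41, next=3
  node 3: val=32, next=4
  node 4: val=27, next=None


Floyd's tortoise (slow, +1) and hare (fast, +2):
  init: slow=0, fast=0
  step 1: slow=1, fast=2
  step 2: slow=2, fast=4
  step 3: fast -> None, no cycle

Cycle: no


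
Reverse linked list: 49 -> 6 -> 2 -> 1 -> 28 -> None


Step 1: curr=49, set curr.next=prev(None) | reversed so far: 49
Step 2: curr=6, set curr.next=prev(49) | reversed so far: 6 -> 49
Step 3: curr=2, set curr.next=prev(6) | reversed so far: 2 -> 6 -> 49
Step 4: curr=1, set curr.next=prev(2) | reversed so far: 1 -> 2 -> 6 -> 49
Step 5: curr=28, set curr.next=prev(1) | reversed so far: 28 -> 1 -> 2 -> 6 -> 49

28 -> 1 -> 2 -> 6 -> 49 -> None


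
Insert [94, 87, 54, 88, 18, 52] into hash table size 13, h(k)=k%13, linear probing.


Insert 94: h=3 -> slot 3
Insert 87: h=9 -> slot 9
Insert 54: h=2 -> slot 2
Insert 88: h=10 -> slot 10
Insert 18: h=5 -> slot 5
Insert 52: h=0 -> slot 0

Table: [52, None, 54, 94, None, 18, None, None, None, 87, 88, None, None]


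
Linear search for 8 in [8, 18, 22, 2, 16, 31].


i=0: 8==8 found!

Found at 0, 1 comps


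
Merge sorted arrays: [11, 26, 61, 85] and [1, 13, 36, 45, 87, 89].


Take 1 from B
Take 11 from A
Take 13 from B
Take 26 from A
Take 36 from B
Take 45 from B
Take 61 from A
Take 85 from A

Merged: [1, 11, 13, 26, 36, 45, 61, 85, 87, 89]


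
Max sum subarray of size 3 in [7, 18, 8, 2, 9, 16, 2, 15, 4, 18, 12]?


[0:3]: 33
[1:4]: 28
[2:5]: 19
[3:6]: 27
[4:7]: 27
[5:8]: 33
[6:9]: 21
[7:10]: 37
[8:11]: 34

Max: 37 at [7:10]


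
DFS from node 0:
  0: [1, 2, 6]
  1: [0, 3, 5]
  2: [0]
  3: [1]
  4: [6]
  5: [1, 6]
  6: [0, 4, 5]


Visit 0, push [6, 2, 1]
Visit 1, push [5, 3]
Visit 3, push []
Visit 5, push [6]
Visit 6, push [4]
Visit 4, push []
Visit 2, push []

DFS order: [0, 1, 3, 5, 6, 4, 2]


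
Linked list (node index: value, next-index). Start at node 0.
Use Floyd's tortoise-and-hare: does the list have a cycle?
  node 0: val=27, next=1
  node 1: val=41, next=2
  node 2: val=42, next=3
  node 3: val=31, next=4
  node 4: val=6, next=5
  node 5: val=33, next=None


Floyd's tortoise (slow, +1) and hare (fast, +2):
  init: slow=0, fast=0
  step 1: slow=1, fast=2
  step 2: slow=2, fast=4
  step 3: fast 4->5->None, no cycle

Cycle: no


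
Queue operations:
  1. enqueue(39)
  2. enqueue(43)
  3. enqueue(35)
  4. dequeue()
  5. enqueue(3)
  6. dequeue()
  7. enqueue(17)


enqueue(39) -> [39]
enqueue(43) -> [39, 43]
enqueue(35) -> [39, 43, 35]
dequeue()->39, [43, 35]
enqueue(3) -> [43, 35, 3]
dequeue()->43, [35, 3]
enqueue(17) -> [35, 3, 17]

Final queue: [35, 3, 17]


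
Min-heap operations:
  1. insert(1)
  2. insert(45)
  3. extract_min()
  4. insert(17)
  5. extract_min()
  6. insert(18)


insert(1) -> [1]
insert(45) -> [1, 45]
extract_min()->1, [45]
insert(17) -> [17, 45]
extract_min()->17, [45]
insert(18) -> [18, 45]

Final heap: [18, 45]


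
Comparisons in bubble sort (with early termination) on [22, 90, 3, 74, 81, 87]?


Algorithm: bubble sort (with early termination)
Input: [22, 90, 3, 74, 81, 87]
Sorted: [3, 22, 74, 81, 87, 90]

12


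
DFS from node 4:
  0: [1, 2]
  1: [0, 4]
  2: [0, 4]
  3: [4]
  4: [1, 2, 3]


Visit 4, push [3, 2, 1]
Visit 1, push [0]
Visit 0, push [2]
Visit 2, push []
Visit 3, push []

DFS order: [4, 1, 0, 2, 3]


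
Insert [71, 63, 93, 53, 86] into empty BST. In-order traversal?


Insert 71: root
Insert 63: L from 71
Insert 93: R from 71
Insert 53: L from 71 -> L from 63
Insert 86: R from 71 -> L from 93

In-order: [53, 63, 71, 86, 93]


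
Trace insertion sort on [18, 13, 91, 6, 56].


Initial: [18, 13, 91, 6, 56]
Insert 13: [13, 18, 91, 6, 56]
Insert 91: [13, 18, 91, 6, 56]
Insert 6: [6, 13, 18, 91, 56]
Insert 56: [6, 13, 18, 56, 91]

Sorted: [6, 13, 18, 56, 91]


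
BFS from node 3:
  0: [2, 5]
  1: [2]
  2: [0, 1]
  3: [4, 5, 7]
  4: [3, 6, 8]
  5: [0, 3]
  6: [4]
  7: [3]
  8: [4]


Visit 3, enqueue [4, 5, 7]
Visit 4, enqueue [6, 8]
Visit 5, enqueue [0]
Visit 7, enqueue []
Visit 6, enqueue []
Visit 8, enqueue []
Visit 0, enqueue [2]
Visit 2, enqueue [1]
Visit 1, enqueue []

BFS order: [3, 4, 5, 7, 6, 8, 0, 2, 1]


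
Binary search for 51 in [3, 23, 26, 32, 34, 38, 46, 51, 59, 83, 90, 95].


Step 1: lo=0, hi=11, mid=5, val=38
Step 2: lo=6, hi=11, mid=8, val=59
Step 3: lo=6, hi=7, mid=6, val=46
Step 4: lo=7, hi=7, mid=7, val=51

Found at index 7


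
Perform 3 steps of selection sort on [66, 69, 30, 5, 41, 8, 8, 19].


Initial: [66, 69, 30, 5, 41, 8, 8, 19]
Step 1: min=5 at 3
  Swap: [5, 69, 30, 66, 41, 8, 8, 19]
Step 2: min=8 at 5
  Swap: [5, 8, 30, 66, 41, 69, 8, 19]
Step 3: min=8 at 6
  Swap: [5, 8, 8, 66, 41, 69, 30, 19]

After 3 steps: [5, 8, 8, 66, 41, 69, 30, 19]


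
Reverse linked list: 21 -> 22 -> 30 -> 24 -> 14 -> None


Step 1: curr=21, set curr.next=prev(None) | reversed so far: 21
Step 2: curr=22, set curr.next=prev(21) | reversed so far: 22 -> 21
Step 3: curr=30, set curr.next=prev(22) | reversed so far: 30 -> 22 -> 21
Step 4: curr=24, set curr.next=prev(30) | reversed so far: 24 -> 30 -> 22 -> 21
Step 5: curr=14, set curr.next=prev(24) | reversed so far: 14 -> 24 -> 30 -> 22 -> 21

14 -> 24 -> 30 -> 22 -> 21 -> None


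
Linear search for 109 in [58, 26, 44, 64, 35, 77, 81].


i=0: 58!=109
i=1: 26!=109
i=2: 44!=109
i=3: 64!=109
i=4: 35!=109
i=5: 77!=109
i=6: 81!=109

Not found, 7 comps


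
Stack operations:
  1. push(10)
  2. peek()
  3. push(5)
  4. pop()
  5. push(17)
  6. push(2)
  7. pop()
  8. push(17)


push(10) -> [10]
peek()->10
push(5) -> [10, 5]
pop()->5, [10]
push(17) -> [10, 17]
push(2) -> [10, 17, 2]
pop()->2, [10, 17]
push(17) -> [10, 17, 17]

Final stack: [10, 17, 17]


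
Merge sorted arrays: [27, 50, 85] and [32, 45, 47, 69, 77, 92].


Take 27 from A
Take 32 from B
Take 45 from B
Take 47 from B
Take 50 from A
Take 69 from B
Take 77 from B
Take 85 from A

Merged: [27, 32, 45, 47, 50, 69, 77, 85, 92]


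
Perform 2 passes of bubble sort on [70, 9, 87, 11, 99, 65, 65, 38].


Initial: [70, 9, 87, 11, 99, 65, 65, 38]
Pass 1: [9, 70, 11, 87, 65, 65, 38, 99] (5 swaps)
Pass 2: [9, 11, 70, 65, 65, 38, 87, 99] (4 swaps)

After 2 passes: [9, 11, 70, 65, 65, 38, 87, 99]


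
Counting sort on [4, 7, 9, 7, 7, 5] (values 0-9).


Input: [4, 7, 9, 7, 7, 5]
Counts: [0, 0, 0, 0, 1, 1, 0, 3, 0, 1]

Sorted: [4, 5, 7, 7, 7, 9]


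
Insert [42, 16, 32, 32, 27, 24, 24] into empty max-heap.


Insert 42: [42]
Insert 16: [42, 16]
Insert 32: [42, 16, 32]
Insert 32: [42, 32, 32, 16]
Insert 27: [42, 32, 32, 16, 27]
Insert 24: [42, 32, 32, 16, 27, 24]
Insert 24: [42, 32, 32, 16, 27, 24, 24]

Final heap: [42, 32, 32, 16, 27, 24, 24]


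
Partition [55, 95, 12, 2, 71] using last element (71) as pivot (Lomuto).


Pivot: 71
  55 <= 71: advance i (no swap)
  12 <= 71: swap -> [55, 12, 95, 2, 71]
  2 <= 71: swap -> [55, 12, 2, 95, 71]
Place pivot at 3: [55, 12, 2, 71, 95]

Partitioned: [55, 12, 2, 71, 95]


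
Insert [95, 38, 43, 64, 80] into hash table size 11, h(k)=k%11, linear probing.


Insert 95: h=7 -> slot 7
Insert 38: h=5 -> slot 5
Insert 43: h=10 -> slot 10
Insert 64: h=9 -> slot 9
Insert 80: h=3 -> slot 3

Table: [None, None, None, 80, None, 38, None, 95, None, 64, 43]


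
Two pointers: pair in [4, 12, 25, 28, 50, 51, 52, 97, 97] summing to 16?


lo=0(4)+hi=8(97)=101
lo=0(4)+hi=7(97)=101
lo=0(4)+hi=6(52)=56
lo=0(4)+hi=5(51)=55
lo=0(4)+hi=4(50)=54
lo=0(4)+hi=3(28)=32
lo=0(4)+hi=2(25)=29
lo=0(4)+hi=1(12)=16

Yes: 4+12=16


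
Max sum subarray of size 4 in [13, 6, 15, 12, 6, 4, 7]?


[0:4]: 46
[1:5]: 39
[2:6]: 37
[3:7]: 29

Max: 46 at [0:4]


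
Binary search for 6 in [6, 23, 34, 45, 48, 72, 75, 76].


Step 1: lo=0, hi=7, mid=3, val=45
Step 2: lo=0, hi=2, mid=1, val=23
Step 3: lo=0, hi=0, mid=0, val=6

Found at index 0


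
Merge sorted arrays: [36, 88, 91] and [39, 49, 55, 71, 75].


Take 36 from A
Take 39 from B
Take 49 from B
Take 55 from B
Take 71 from B
Take 75 from B

Merged: [36, 39, 49, 55, 71, 75, 88, 91]


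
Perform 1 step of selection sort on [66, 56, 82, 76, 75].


Initial: [66, 56, 82, 76, 75]
Step 1: min=56 at 1
  Swap: [56, 66, 82, 76, 75]

After 1 step: [56, 66, 82, 76, 75]


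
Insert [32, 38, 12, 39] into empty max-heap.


Insert 32: [32]
Insert 38: [38, 32]
Insert 12: [38, 32, 12]
Insert 39: [39, 38, 12, 32]

Final heap: [39, 38, 12, 32]


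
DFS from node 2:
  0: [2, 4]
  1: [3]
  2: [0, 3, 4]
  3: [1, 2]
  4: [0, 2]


Visit 2, push [4, 3, 0]
Visit 0, push [4]
Visit 4, push []
Visit 3, push [1]
Visit 1, push []

DFS order: [2, 0, 4, 3, 1]


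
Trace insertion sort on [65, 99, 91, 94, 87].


Initial: [65, 99, 91, 94, 87]
Insert 99: [65, 99, 91, 94, 87]
Insert 91: [65, 91, 99, 94, 87]
Insert 94: [65, 91, 94, 99, 87]
Insert 87: [65, 87, 91, 94, 99]

Sorted: [65, 87, 91, 94, 99]


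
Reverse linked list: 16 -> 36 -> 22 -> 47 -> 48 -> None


Step 1: curr=16, set curr.next=prev(None) | reversed so far: 16
Step 2: curr=36, set curr.next=prev(16) | reversed so far: 36 -> 16
Step 3: curr=22, set curr.next=prev(36) | reversed so far: 22 -> 36 -> 16
Step 4: curr=47, set curr.next=prev(22) | reversed so far: 47 -> 22 -> 36 -> 16
Step 5: curr=48, set curr.next=prev(47) | reversed so far: 48 -> 47 -> 22 -> 36 -> 16

48 -> 47 -> 22 -> 36 -> 16 -> None


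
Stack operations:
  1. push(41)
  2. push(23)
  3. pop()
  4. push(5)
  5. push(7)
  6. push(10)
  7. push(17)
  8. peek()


push(41) -> [41]
push(23) -> [41, 23]
pop()->23, [41]
push(5) -> [41, 5]
push(7) -> [41, 5, 7]
push(10) -> [41, 5, 7, 10]
push(17) -> [41, 5, 7, 10, 17]
peek()->17

Final stack: [41, 5, 7, 10, 17]


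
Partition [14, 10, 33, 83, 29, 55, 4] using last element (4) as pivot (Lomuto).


Pivot: 4
Place pivot at 0: [4, 10, 33, 83, 29, 55, 14]

Partitioned: [4, 10, 33, 83, 29, 55, 14]


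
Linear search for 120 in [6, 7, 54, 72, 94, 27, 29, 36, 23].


i=0: 6!=120
i=1: 7!=120
i=2: 54!=120
i=3: 72!=120
i=4: 94!=120
i=5: 27!=120
i=6: 29!=120
i=7: 36!=120
i=8: 23!=120

Not found, 9 comps


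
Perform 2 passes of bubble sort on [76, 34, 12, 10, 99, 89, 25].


Initial: [76, 34, 12, 10, 99, 89, 25]
Pass 1: [34, 12, 10, 76, 89, 25, 99] (5 swaps)
Pass 2: [12, 10, 34, 76, 25, 89, 99] (3 swaps)

After 2 passes: [12, 10, 34, 76, 25, 89, 99]


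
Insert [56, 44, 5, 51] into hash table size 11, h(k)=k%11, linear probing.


Insert 56: h=1 -> slot 1
Insert 44: h=0 -> slot 0
Insert 5: h=5 -> slot 5
Insert 51: h=7 -> slot 7

Table: [44, 56, None, None, None, 5, None, 51, None, None, None]


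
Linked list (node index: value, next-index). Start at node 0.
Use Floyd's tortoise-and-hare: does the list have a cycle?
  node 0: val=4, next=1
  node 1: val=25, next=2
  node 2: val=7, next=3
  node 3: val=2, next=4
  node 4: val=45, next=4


Floyd's tortoise (slow, +1) and hare (fast, +2):
  init: slow=0, fast=0
  step 1: slow=1, fast=2
  step 2: slow=2, fast=4
  step 3: slow=3, fast=4
  step 4: slow=4, fast=4
  slow == fast at node 4: cycle detected

Cycle: yes


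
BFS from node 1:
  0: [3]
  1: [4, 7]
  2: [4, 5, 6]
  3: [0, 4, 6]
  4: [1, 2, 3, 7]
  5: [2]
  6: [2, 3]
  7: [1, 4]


Visit 1, enqueue [4, 7]
Visit 4, enqueue [2, 3]
Visit 7, enqueue []
Visit 2, enqueue [5, 6]
Visit 3, enqueue [0]
Visit 5, enqueue []
Visit 6, enqueue []
Visit 0, enqueue []

BFS order: [1, 4, 7, 2, 3, 5, 6, 0]


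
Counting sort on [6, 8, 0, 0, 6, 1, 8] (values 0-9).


Input: [6, 8, 0, 0, 6, 1, 8]
Counts: [2, 1, 0, 0, 0, 0, 2, 0, 2, 0]

Sorted: [0, 0, 1, 6, 6, 8, 8]


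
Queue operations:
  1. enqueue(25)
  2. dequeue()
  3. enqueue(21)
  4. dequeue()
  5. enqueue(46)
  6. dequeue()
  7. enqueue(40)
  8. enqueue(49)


enqueue(25) -> [25]
dequeue()->25, []
enqueue(21) -> [21]
dequeue()->21, []
enqueue(46) -> [46]
dequeue()->46, []
enqueue(40) -> [40]
enqueue(49) -> [40, 49]

Final queue: [40, 49]


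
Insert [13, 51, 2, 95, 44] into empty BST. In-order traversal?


Insert 13: root
Insert 51: R from 13
Insert 2: L from 13
Insert 95: R from 13 -> R from 51
Insert 44: R from 13 -> L from 51

In-order: [2, 13, 44, 51, 95]


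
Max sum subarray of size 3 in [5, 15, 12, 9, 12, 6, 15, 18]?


[0:3]: 32
[1:4]: 36
[2:5]: 33
[3:6]: 27
[4:7]: 33
[5:8]: 39

Max: 39 at [5:8]


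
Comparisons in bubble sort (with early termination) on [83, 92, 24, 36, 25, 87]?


Algorithm: bubble sort (with early termination)
Input: [83, 92, 24, 36, 25, 87]
Sorted: [24, 25, 36, 83, 87, 92]

14


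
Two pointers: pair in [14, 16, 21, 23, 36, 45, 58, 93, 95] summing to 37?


lo=0(14)+hi=8(95)=109
lo=0(14)+hi=7(93)=107
lo=0(14)+hi=6(58)=72
lo=0(14)+hi=5(45)=59
lo=0(14)+hi=4(36)=50
lo=0(14)+hi=3(23)=37

Yes: 14+23=37


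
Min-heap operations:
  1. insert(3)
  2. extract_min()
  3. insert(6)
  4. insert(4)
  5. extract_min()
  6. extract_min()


insert(3) -> [3]
extract_min()->3, []
insert(6) -> [6]
insert(4) -> [4, 6]
extract_min()->4, [6]
extract_min()->6, []

Final heap: []


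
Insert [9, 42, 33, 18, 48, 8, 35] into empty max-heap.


Insert 9: [9]
Insert 42: [42, 9]
Insert 33: [42, 9, 33]
Insert 18: [42, 18, 33, 9]
Insert 48: [48, 42, 33, 9, 18]
Insert 8: [48, 42, 33, 9, 18, 8]
Insert 35: [48, 42, 35, 9, 18, 8, 33]

Final heap: [48, 42, 35, 9, 18, 8, 33]


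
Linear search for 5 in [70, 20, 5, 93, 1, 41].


i=0: 70!=5
i=1: 20!=5
i=2: 5==5 found!

Found at 2, 3 comps


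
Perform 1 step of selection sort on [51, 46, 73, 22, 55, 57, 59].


Initial: [51, 46, 73, 22, 55, 57, 59]
Step 1: min=22 at 3
  Swap: [22, 46, 73, 51, 55, 57, 59]

After 1 step: [22, 46, 73, 51, 55, 57, 59]


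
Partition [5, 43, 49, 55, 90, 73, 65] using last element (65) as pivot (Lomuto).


Pivot: 65
  5 <= 65: advance i (no swap)
  43 <= 65: advance i (no swap)
  49 <= 65: advance i (no swap)
  55 <= 65: advance i (no swap)
Place pivot at 4: [5, 43, 49, 55, 65, 73, 90]

Partitioned: [5, 43, 49, 55, 65, 73, 90]


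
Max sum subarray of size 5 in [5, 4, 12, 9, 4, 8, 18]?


[0:5]: 34
[1:6]: 37
[2:7]: 51

Max: 51 at [2:7]


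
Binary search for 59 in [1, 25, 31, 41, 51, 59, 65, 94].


Step 1: lo=0, hi=7, mid=3, val=41
Step 2: lo=4, hi=7, mid=5, val=59

Found at index 5


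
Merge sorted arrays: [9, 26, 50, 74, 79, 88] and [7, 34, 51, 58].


Take 7 from B
Take 9 from A
Take 26 from A
Take 34 from B
Take 50 from A
Take 51 from B
Take 58 from B

Merged: [7, 9, 26, 34, 50, 51, 58, 74, 79, 88]


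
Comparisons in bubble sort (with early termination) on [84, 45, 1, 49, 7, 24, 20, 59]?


Algorithm: bubble sort (with early termination)
Input: [84, 45, 1, 49, 7, 24, 20, 59]
Sorted: [1, 7, 20, 24, 45, 49, 59, 84]

25


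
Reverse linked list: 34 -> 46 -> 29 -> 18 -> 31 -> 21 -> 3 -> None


Step 1: curr=34, set curr.next=prev(None) | reversed so far: 34
Step 2: curr=46, set curr.next=prev(34) | reversed so far: 46 -> 34
Step 3: curr=29, set curr.next=prev(46) | reversed so far: 29 -> 46 -> 34
Step 4: curr=18, set curr.next=prev(29) | reversed so far: 18 -> 29 -> 46 -> 34
Step 5: curr=31, set curr.next=prev(18) | reversed so far: 31 -> 18 -> 29 -> 46 -> 34
Step 6: curr=21, set curr.next=prev(31) | reversed so far: 21 -> 31 -> 18 -> 29 -> 46 -> 34
Step 7: curr=3, set curr.next=prev(21) | reversed so far: 3 -> 21 -> 31 -> 18 -> 29 -> 46 -> 34

3 -> 21 -> 31 -> 18 -> 29 -> 46 -> 34 -> None


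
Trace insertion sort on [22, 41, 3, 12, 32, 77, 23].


Initial: [22, 41, 3, 12, 32, 77, 23]
Insert 41: [22, 41, 3, 12, 32, 77, 23]
Insert 3: [3, 22, 41, 12, 32, 77, 23]
Insert 12: [3, 12, 22, 41, 32, 77, 23]
Insert 32: [3, 12, 22, 32, 41, 77, 23]
Insert 77: [3, 12, 22, 32, 41, 77, 23]
Insert 23: [3, 12, 22, 23, 32, 41, 77]

Sorted: [3, 12, 22, 23, 32, 41, 77]


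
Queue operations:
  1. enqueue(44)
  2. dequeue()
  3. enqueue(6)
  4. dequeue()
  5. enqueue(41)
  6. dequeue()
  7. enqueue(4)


enqueue(44) -> [44]
dequeue()->44, []
enqueue(6) -> [6]
dequeue()->6, []
enqueue(41) -> [41]
dequeue()->41, []
enqueue(4) -> [4]

Final queue: [4]


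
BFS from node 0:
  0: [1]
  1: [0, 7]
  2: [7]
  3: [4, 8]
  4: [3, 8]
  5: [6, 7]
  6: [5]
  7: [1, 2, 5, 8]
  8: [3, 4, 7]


Visit 0, enqueue [1]
Visit 1, enqueue [7]
Visit 7, enqueue [2, 5, 8]
Visit 2, enqueue []
Visit 5, enqueue [6]
Visit 8, enqueue [3, 4]
Visit 6, enqueue []
Visit 3, enqueue []
Visit 4, enqueue []

BFS order: [0, 1, 7, 2, 5, 8, 6, 3, 4]


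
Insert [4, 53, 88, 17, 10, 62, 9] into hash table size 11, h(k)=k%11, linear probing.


Insert 4: h=4 -> slot 4
Insert 53: h=9 -> slot 9
Insert 88: h=0 -> slot 0
Insert 17: h=6 -> slot 6
Insert 10: h=10 -> slot 10
Insert 62: h=7 -> slot 7
Insert 9: h=9, 3 probes -> slot 1

Table: [88, 9, None, None, 4, None, 17, 62, None, 53, 10]


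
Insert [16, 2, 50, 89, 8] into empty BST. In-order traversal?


Insert 16: root
Insert 2: L from 16
Insert 50: R from 16
Insert 89: R from 16 -> R from 50
Insert 8: L from 16 -> R from 2

In-order: [2, 8, 16, 50, 89]


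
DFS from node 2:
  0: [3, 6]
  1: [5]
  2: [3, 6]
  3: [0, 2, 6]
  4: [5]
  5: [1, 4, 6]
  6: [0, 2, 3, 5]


Visit 2, push [6, 3]
Visit 3, push [6, 0]
Visit 0, push [6]
Visit 6, push [5]
Visit 5, push [4, 1]
Visit 1, push []
Visit 4, push []

DFS order: [2, 3, 0, 6, 5, 1, 4]


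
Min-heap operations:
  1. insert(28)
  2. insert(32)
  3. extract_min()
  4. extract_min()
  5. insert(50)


insert(28) -> [28]
insert(32) -> [28, 32]
extract_min()->28, [32]
extract_min()->32, []
insert(50) -> [50]

Final heap: [50]


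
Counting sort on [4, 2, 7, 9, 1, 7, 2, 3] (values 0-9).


Input: [4, 2, 7, 9, 1, 7, 2, 3]
Counts: [0, 1, 2, 1, 1, 0, 0, 2, 0, 1]

Sorted: [1, 2, 2, 3, 4, 7, 7, 9]


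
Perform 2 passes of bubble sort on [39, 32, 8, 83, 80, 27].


Initial: [39, 32, 8, 83, 80, 27]
Pass 1: [32, 8, 39, 80, 27, 83] (4 swaps)
Pass 2: [8, 32, 39, 27, 80, 83] (2 swaps)

After 2 passes: [8, 32, 39, 27, 80, 83]


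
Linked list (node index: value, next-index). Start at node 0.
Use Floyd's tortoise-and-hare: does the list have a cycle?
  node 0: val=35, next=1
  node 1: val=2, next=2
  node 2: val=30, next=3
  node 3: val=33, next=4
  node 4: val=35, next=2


Floyd's tortoise (slow, +1) and hare (fast, +2):
  init: slow=0, fast=0
  step 1: slow=1, fast=2
  step 2: slow=2, fast=4
  step 3: slow=3, fast=3
  slow == fast at node 3: cycle detected

Cycle: yes


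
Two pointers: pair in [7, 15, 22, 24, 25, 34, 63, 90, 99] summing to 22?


lo=0(7)+hi=8(99)=106
lo=0(7)+hi=7(90)=97
lo=0(7)+hi=6(63)=70
lo=0(7)+hi=5(34)=41
lo=0(7)+hi=4(25)=32
lo=0(7)+hi=3(24)=31
lo=0(7)+hi=2(22)=29
lo=0(7)+hi=1(15)=22

Yes: 7+15=22


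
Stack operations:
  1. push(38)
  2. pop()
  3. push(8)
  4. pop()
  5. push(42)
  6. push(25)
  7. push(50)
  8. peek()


push(38) -> [38]
pop()->38, []
push(8) -> [8]
pop()->8, []
push(42) -> [42]
push(25) -> [42, 25]
push(50) -> [42, 25, 50]
peek()->50

Final stack: [42, 25, 50]


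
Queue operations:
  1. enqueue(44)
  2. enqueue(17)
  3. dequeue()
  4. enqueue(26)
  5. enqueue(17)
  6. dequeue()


enqueue(44) -> [44]
enqueue(17) -> [44, 17]
dequeue()->44, [17]
enqueue(26) -> [17, 26]
enqueue(17) -> [17, 26, 17]
dequeue()->17, [26, 17]

Final queue: [26, 17]


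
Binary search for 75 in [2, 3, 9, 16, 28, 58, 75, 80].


Step 1: lo=0, hi=7, mid=3, val=16
Step 2: lo=4, hi=7, mid=5, val=58
Step 3: lo=6, hi=7, mid=6, val=75

Found at index 6


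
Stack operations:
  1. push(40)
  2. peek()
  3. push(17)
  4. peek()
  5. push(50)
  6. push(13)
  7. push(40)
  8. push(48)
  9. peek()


push(40) -> [40]
peek()->40
push(17) -> [40, 17]
peek()->17
push(50) -> [40, 17, 50]
push(13) -> [40, 17, 50, 13]
push(40) -> [40, 17, 50, 13, 40]
push(48) -> [40, 17, 50, 13, 40, 48]
peek()->48

Final stack: [40, 17, 50, 13, 40, 48]


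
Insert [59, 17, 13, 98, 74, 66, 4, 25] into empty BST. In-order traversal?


Insert 59: root
Insert 17: L from 59
Insert 13: L from 59 -> L from 17
Insert 98: R from 59
Insert 74: R from 59 -> L from 98
Insert 66: R from 59 -> L from 98 -> L from 74
Insert 4: L from 59 -> L from 17 -> L from 13
Insert 25: L from 59 -> R from 17

In-order: [4, 13, 17, 25, 59, 66, 74, 98]


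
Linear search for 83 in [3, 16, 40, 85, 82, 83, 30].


i=0: 3!=83
i=1: 16!=83
i=2: 40!=83
i=3: 85!=83
i=4: 82!=83
i=5: 83==83 found!

Found at 5, 6 comps


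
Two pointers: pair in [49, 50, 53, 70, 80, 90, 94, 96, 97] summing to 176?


lo=0(49)+hi=8(97)=146
lo=1(50)+hi=8(97)=147
lo=2(53)+hi=8(97)=150
lo=3(70)+hi=8(97)=167
lo=4(80)+hi=8(97)=177
lo=4(80)+hi=7(96)=176

Yes: 80+96=176


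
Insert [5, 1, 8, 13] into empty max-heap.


Insert 5: [5]
Insert 1: [5, 1]
Insert 8: [8, 1, 5]
Insert 13: [13, 8, 5, 1]

Final heap: [13, 8, 5, 1]


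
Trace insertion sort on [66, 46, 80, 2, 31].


Initial: [66, 46, 80, 2, 31]
Insert 46: [46, 66, 80, 2, 31]
Insert 80: [46, 66, 80, 2, 31]
Insert 2: [2, 46, 66, 80, 31]
Insert 31: [2, 31, 46, 66, 80]

Sorted: [2, 31, 46, 66, 80]


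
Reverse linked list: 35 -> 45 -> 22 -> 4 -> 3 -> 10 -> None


Step 1: curr=35, set curr.next=prev(None) | reversed so far: 35
Step 2: curr=45, set curr.next=prev(35) | reversed so far: 45 -> 35
Step 3: curr=22, set curr.next=prev(45) | reversed so far: 22 -> 45 -> 35
Step 4: curr=4, set curr.next=prev(22) | reversed so far: 4 -> 22 -> 45 -> 35
Step 5: curr=3, set curr.next=prev(4) | reversed so far: 3 -> 4 -> 22 -> 45 -> 35
Step 6: curr=10, set curr.next=prev(3) | reversed so far: 10 -> 3 -> 4 -> 22 -> 45 -> 35

10 -> 3 -> 4 -> 22 -> 45 -> 35 -> None


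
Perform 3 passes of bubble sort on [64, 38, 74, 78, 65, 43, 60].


Initial: [64, 38, 74, 78, 65, 43, 60]
Pass 1: [38, 64, 74, 65, 43, 60, 78] (4 swaps)
Pass 2: [38, 64, 65, 43, 60, 74, 78] (3 swaps)
Pass 3: [38, 64, 43, 60, 65, 74, 78] (2 swaps)

After 3 passes: [38, 64, 43, 60, 65, 74, 78]


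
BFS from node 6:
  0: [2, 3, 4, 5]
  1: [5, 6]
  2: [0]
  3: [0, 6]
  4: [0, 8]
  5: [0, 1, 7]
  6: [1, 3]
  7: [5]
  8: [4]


Visit 6, enqueue [1, 3]
Visit 1, enqueue [5]
Visit 3, enqueue [0]
Visit 5, enqueue [7]
Visit 0, enqueue [2, 4]
Visit 7, enqueue []
Visit 2, enqueue []
Visit 4, enqueue [8]
Visit 8, enqueue []

BFS order: [6, 1, 3, 5, 0, 7, 2, 4, 8]


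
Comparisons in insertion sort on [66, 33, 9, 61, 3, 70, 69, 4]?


Algorithm: insertion sort
Input: [66, 33, 9, 61, 3, 70, 69, 4]
Sorted: [3, 4, 9, 33, 61, 66, 69, 70]

19


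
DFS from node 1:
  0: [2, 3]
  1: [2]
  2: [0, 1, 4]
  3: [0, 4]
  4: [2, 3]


Visit 1, push [2]
Visit 2, push [4, 0]
Visit 0, push [3]
Visit 3, push [4]
Visit 4, push []

DFS order: [1, 2, 0, 3, 4]


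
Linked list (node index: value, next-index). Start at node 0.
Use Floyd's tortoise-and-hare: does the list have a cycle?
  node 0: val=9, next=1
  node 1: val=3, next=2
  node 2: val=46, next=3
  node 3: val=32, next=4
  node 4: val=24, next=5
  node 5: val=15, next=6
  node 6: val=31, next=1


Floyd's tortoise (slow, +1) and hare (fast, +2):
  init: slow=0, fast=0
  step 1: slow=1, fast=2
  step 2: slow=2, fast=4
  step 3: slow=3, fast=6
  step 4: slow=4, fast=2
  step 5: slow=5, fast=4
  step 6: slow=6, fast=6
  slow == fast at node 6: cycle detected

Cycle: yes


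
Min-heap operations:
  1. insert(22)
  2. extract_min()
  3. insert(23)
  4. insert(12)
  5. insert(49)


insert(22) -> [22]
extract_min()->22, []
insert(23) -> [23]
insert(12) -> [12, 23]
insert(49) -> [12, 23, 49]

Final heap: [12, 23, 49]


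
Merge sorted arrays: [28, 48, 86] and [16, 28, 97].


Take 16 from B
Take 28 from A
Take 28 from B
Take 48 from A
Take 86 from A

Merged: [16, 28, 28, 48, 86, 97]


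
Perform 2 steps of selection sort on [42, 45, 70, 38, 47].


Initial: [42, 45, 70, 38, 47]
Step 1: min=38 at 3
  Swap: [38, 45, 70, 42, 47]
Step 2: min=42 at 3
  Swap: [38, 42, 70, 45, 47]

After 2 steps: [38, 42, 70, 45, 47]


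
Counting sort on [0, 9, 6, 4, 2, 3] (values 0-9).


Input: [0, 9, 6, 4, 2, 3]
Counts: [1, 0, 1, 1, 1, 0, 1, 0, 0, 1]

Sorted: [0, 2, 3, 4, 6, 9]


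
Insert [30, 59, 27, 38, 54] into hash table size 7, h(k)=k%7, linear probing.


Insert 30: h=2 -> slot 2
Insert 59: h=3 -> slot 3
Insert 27: h=6 -> slot 6
Insert 38: h=3, 1 probes -> slot 4
Insert 54: h=5 -> slot 5

Table: [None, None, 30, 59, 38, 54, 27]


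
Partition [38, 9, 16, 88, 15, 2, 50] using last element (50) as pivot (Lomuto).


Pivot: 50
  38 <= 50: advance i (no swap)
  9 <= 50: advance i (no swap)
  16 <= 50: advance i (no swap)
  15 <= 50: swap -> [38, 9, 16, 15, 88, 2, 50]
  2 <= 50: swap -> [38, 9, 16, 15, 2, 88, 50]
Place pivot at 5: [38, 9, 16, 15, 2, 50, 88]

Partitioned: [38, 9, 16, 15, 2, 50, 88]


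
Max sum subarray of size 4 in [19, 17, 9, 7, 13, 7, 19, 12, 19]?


[0:4]: 52
[1:5]: 46
[2:6]: 36
[3:7]: 46
[4:8]: 51
[5:9]: 57

Max: 57 at [5:9]


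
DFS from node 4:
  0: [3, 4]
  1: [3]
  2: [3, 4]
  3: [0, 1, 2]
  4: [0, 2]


Visit 4, push [2, 0]
Visit 0, push [3]
Visit 3, push [2, 1]
Visit 1, push []
Visit 2, push []

DFS order: [4, 0, 3, 1, 2]


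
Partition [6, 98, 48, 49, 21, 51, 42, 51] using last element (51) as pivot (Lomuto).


Pivot: 51
  6 <= 51: advance i (no swap)
  48 <= 51: swap -> [6, 48, 98, 49, 21, 51, 42, 51]
  49 <= 51: swap -> [6, 48, 49, 98, 21, 51, 42, 51]
  21 <= 51: swap -> [6, 48, 49, 21, 98, 51, 42, 51]
  51 <= 51: swap -> [6, 48, 49, 21, 51, 98, 42, 51]
  42 <= 51: swap -> [6, 48, 49, 21, 51, 42, 98, 51]
Place pivot at 6: [6, 48, 49, 21, 51, 42, 51, 98]

Partitioned: [6, 48, 49, 21, 51, 42, 51, 98]


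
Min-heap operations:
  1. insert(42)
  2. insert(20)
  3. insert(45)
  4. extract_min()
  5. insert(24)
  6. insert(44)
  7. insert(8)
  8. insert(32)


insert(42) -> [42]
insert(20) -> [20, 42]
insert(45) -> [20, 42, 45]
extract_min()->20, [42, 45]
insert(24) -> [24, 45, 42]
insert(44) -> [24, 44, 42, 45]
insert(8) -> [8, 24, 42, 45, 44]
insert(32) -> [8, 24, 32, 45, 44, 42]

Final heap: [8, 24, 32, 45, 44, 42]


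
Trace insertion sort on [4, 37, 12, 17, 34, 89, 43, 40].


Initial: [4, 37, 12, 17, 34, 89, 43, 40]
Insert 37: [4, 37, 12, 17, 34, 89, 43, 40]
Insert 12: [4, 12, 37, 17, 34, 89, 43, 40]
Insert 17: [4, 12, 17, 37, 34, 89, 43, 40]
Insert 34: [4, 12, 17, 34, 37, 89, 43, 40]
Insert 89: [4, 12, 17, 34, 37, 89, 43, 40]
Insert 43: [4, 12, 17, 34, 37, 43, 89, 40]
Insert 40: [4, 12, 17, 34, 37, 40, 43, 89]

Sorted: [4, 12, 17, 34, 37, 40, 43, 89]


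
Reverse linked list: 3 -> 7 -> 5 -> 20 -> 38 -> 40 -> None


Step 1: curr=3, set curr.next=prev(None) | reversed so far: 3
Step 2: curr=7, set curr.next=prev(3) | reversed so far: 7 -> 3
Step 3: curr=5, set curr.next=prev(7) | reversed so far: 5 -> 7 -> 3
Step 4: curr=20, set curr.next=prev(5) | reversed so far: 20 -> 5 -> 7 -> 3
Step 5: curr=38, set curr.next=prev(20) | reversed so far: 38 -> 20 -> 5 -> 7 -> 3
Step 6: curr=40, set curr.next=prev(38) | reversed so far: 40 -> 38 -> 20 -> 5 -> 7 -> 3

40 -> 38 -> 20 -> 5 -> 7 -> 3 -> None


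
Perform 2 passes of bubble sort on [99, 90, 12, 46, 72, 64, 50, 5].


Initial: [99, 90, 12, 46, 72, 64, 50, 5]
Pass 1: [90, 12, 46, 72, 64, 50, 5, 99] (7 swaps)
Pass 2: [12, 46, 72, 64, 50, 5, 90, 99] (6 swaps)

After 2 passes: [12, 46, 72, 64, 50, 5, 90, 99]


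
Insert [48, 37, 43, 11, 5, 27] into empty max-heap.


Insert 48: [48]
Insert 37: [48, 37]
Insert 43: [48, 37, 43]
Insert 11: [48, 37, 43, 11]
Insert 5: [48, 37, 43, 11, 5]
Insert 27: [48, 37, 43, 11, 5, 27]

Final heap: [48, 37, 43, 11, 5, 27]


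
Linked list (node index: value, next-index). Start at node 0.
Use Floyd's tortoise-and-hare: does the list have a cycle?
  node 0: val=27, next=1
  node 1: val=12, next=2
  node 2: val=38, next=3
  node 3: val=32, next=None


Floyd's tortoise (slow, +1) and hare (fast, +2):
  init: slow=0, fast=0
  step 1: slow=1, fast=2
  step 2: fast 2->3->None, no cycle

Cycle: no


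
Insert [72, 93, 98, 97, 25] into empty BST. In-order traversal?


Insert 72: root
Insert 93: R from 72
Insert 98: R from 72 -> R from 93
Insert 97: R from 72 -> R from 93 -> L from 98
Insert 25: L from 72

In-order: [25, 72, 93, 97, 98]


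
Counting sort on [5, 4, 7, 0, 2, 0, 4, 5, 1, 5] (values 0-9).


Input: [5, 4, 7, 0, 2, 0, 4, 5, 1, 5]
Counts: [2, 1, 1, 0, 2, 3, 0, 1, 0, 0]

Sorted: [0, 0, 1, 2, 4, 4, 5, 5, 5, 7]


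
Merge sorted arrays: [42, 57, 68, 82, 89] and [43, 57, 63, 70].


Take 42 from A
Take 43 from B
Take 57 from A
Take 57 from B
Take 63 from B
Take 68 from A
Take 70 from B

Merged: [42, 43, 57, 57, 63, 68, 70, 82, 89]


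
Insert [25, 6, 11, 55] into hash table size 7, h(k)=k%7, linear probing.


Insert 25: h=4 -> slot 4
Insert 6: h=6 -> slot 6
Insert 11: h=4, 1 probes -> slot 5
Insert 55: h=6, 1 probes -> slot 0

Table: [55, None, None, None, 25, 11, 6]


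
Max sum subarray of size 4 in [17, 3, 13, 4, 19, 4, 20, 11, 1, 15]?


[0:4]: 37
[1:5]: 39
[2:6]: 40
[3:7]: 47
[4:8]: 54
[5:9]: 36
[6:10]: 47

Max: 54 at [4:8]


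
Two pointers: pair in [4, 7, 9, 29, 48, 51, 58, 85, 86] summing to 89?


lo=0(4)+hi=8(86)=90
lo=0(4)+hi=7(85)=89

Yes: 4+85=89


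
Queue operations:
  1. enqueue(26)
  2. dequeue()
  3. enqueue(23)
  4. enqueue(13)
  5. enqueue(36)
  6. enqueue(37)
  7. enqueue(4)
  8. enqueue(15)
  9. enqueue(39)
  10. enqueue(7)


enqueue(26) -> [26]
dequeue()->26, []
enqueue(23) -> [23]
enqueue(13) -> [23, 13]
enqueue(36) -> [23, 13, 36]
enqueue(37) -> [23, 13, 36, 37]
enqueue(4) -> [23, 13, 36, 37, 4]
enqueue(15) -> [23, 13, 36, 37, 4, 15]
enqueue(39) -> [23, 13, 36, 37, 4, 15, 39]
enqueue(7) -> [23, 13, 36, 37, 4, 15, 39, 7]

Final queue: [23, 13, 36, 37, 4, 15, 39, 7]


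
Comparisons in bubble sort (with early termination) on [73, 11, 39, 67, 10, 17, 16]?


Algorithm: bubble sort (with early termination)
Input: [73, 11, 39, 67, 10, 17, 16]
Sorted: [10, 11, 16, 17, 39, 67, 73]

20


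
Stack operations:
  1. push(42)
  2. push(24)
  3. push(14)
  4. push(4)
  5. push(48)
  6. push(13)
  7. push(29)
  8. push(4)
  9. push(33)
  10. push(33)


push(42) -> [42]
push(24) -> [42, 24]
push(14) -> [42, 24, 14]
push(4) -> [42, 24, 14, 4]
push(48) -> [42, 24, 14, 4, 48]
push(13) -> [42, 24, 14, 4, 48, 13]
push(29) -> [42, 24, 14, 4, 48, 13, 29]
push(4) -> [42, 24, 14, 4, 48, 13, 29, 4]
push(33) -> [42, 24, 14, 4, 48, 13, 29, 4, 33]
push(33) -> [42, 24, 14, 4, 48, 13, 29, 4, 33, 33]

Final stack: [42, 24, 14, 4, 48, 13, 29, 4, 33, 33]


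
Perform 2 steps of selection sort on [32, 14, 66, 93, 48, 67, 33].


Initial: [32, 14, 66, 93, 48, 67, 33]
Step 1: min=14 at 1
  Swap: [14, 32, 66, 93, 48, 67, 33]
Step 2: min=32 at 1
  Swap: [14, 32, 66, 93, 48, 67, 33]

After 2 steps: [14, 32, 66, 93, 48, 67, 33]


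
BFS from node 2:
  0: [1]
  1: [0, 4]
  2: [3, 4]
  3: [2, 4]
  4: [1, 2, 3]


Visit 2, enqueue [3, 4]
Visit 3, enqueue []
Visit 4, enqueue [1]
Visit 1, enqueue [0]
Visit 0, enqueue []

BFS order: [2, 3, 4, 1, 0]


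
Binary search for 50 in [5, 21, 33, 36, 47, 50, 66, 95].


Step 1: lo=0, hi=7, mid=3, val=36
Step 2: lo=4, hi=7, mid=5, val=50

Found at index 5


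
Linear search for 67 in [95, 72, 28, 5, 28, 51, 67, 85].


i=0: 95!=67
i=1: 72!=67
i=2: 28!=67
i=3: 5!=67
i=4: 28!=67
i=5: 51!=67
i=6: 67==67 found!

Found at 6, 7 comps


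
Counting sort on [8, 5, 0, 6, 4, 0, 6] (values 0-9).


Input: [8, 5, 0, 6, 4, 0, 6]
Counts: [2, 0, 0, 0, 1, 1, 2, 0, 1, 0]

Sorted: [0, 0, 4, 5, 6, 6, 8]


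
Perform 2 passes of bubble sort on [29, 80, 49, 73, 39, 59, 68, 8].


Initial: [29, 80, 49, 73, 39, 59, 68, 8]
Pass 1: [29, 49, 73, 39, 59, 68, 8, 80] (6 swaps)
Pass 2: [29, 49, 39, 59, 68, 8, 73, 80] (4 swaps)

After 2 passes: [29, 49, 39, 59, 68, 8, 73, 80]


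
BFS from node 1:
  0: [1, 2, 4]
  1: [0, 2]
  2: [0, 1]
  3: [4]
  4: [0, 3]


Visit 1, enqueue [0, 2]
Visit 0, enqueue [4]
Visit 2, enqueue []
Visit 4, enqueue [3]
Visit 3, enqueue []

BFS order: [1, 0, 2, 4, 3]


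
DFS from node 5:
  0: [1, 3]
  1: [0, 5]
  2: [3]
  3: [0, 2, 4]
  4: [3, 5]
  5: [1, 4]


Visit 5, push [4, 1]
Visit 1, push [0]
Visit 0, push [3]
Visit 3, push [4, 2]
Visit 2, push []
Visit 4, push []

DFS order: [5, 1, 0, 3, 2, 4]


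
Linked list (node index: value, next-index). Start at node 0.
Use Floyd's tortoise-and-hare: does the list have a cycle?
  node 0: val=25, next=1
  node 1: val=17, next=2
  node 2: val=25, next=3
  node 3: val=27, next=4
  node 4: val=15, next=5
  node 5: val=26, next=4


Floyd's tortoise (slow, +1) and hare (fast, +2):
  init: slow=0, fast=0
  step 1: slow=1, fast=2
  step 2: slow=2, fast=4
  step 3: slow=3, fast=4
  step 4: slow=4, fast=4
  slow == fast at node 4: cycle detected

Cycle: yes


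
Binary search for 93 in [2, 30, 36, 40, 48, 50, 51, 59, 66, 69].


Step 1: lo=0, hi=9, mid=4, val=48
Step 2: lo=5, hi=9, mid=7, val=59
Step 3: lo=8, hi=9, mid=8, val=66
Step 4: lo=9, hi=9, mid=9, val=69

Not found


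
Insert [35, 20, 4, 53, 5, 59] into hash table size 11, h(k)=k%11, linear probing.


Insert 35: h=2 -> slot 2
Insert 20: h=9 -> slot 9
Insert 4: h=4 -> slot 4
Insert 53: h=9, 1 probes -> slot 10
Insert 5: h=5 -> slot 5
Insert 59: h=4, 2 probes -> slot 6

Table: [None, None, 35, None, 4, 5, 59, None, None, 20, 53]


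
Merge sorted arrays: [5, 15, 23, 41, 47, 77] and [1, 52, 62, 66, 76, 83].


Take 1 from B
Take 5 from A
Take 15 from A
Take 23 from A
Take 41 from A
Take 47 from A
Take 52 from B
Take 62 from B
Take 66 from B
Take 76 from B
Take 77 from A

Merged: [1, 5, 15, 23, 41, 47, 52, 62, 66, 76, 77, 83]


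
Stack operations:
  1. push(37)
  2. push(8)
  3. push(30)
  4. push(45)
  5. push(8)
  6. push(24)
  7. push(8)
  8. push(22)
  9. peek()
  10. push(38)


push(37) -> [37]
push(8) -> [37, 8]
push(30) -> [37, 8, 30]
push(45) -> [37, 8, 30, 45]
push(8) -> [37, 8, 30, 45, 8]
push(24) -> [37, 8, 30, 45, 8, 24]
push(8) -> [37, 8, 30, 45, 8, 24, 8]
push(22) -> [37, 8, 30, 45, 8, 24, 8, 22]
peek()->22
push(38) -> [37, 8, 30, 45, 8, 24, 8, 22, 38]

Final stack: [37, 8, 30, 45, 8, 24, 8, 22, 38]


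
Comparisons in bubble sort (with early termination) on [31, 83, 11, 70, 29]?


Algorithm: bubble sort (with early termination)
Input: [31, 83, 11, 70, 29]
Sorted: [11, 29, 31, 70, 83]

10


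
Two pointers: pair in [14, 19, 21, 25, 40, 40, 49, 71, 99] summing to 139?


lo=0(14)+hi=8(99)=113
lo=1(19)+hi=8(99)=118
lo=2(21)+hi=8(99)=120
lo=3(25)+hi=8(99)=124
lo=4(40)+hi=8(99)=139

Yes: 40+99=139


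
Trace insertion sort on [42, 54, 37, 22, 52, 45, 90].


Initial: [42, 54, 37, 22, 52, 45, 90]
Insert 54: [42, 54, 37, 22, 52, 45, 90]
Insert 37: [37, 42, 54, 22, 52, 45, 90]
Insert 22: [22, 37, 42, 54, 52, 45, 90]
Insert 52: [22, 37, 42, 52, 54, 45, 90]
Insert 45: [22, 37, 42, 45, 52, 54, 90]
Insert 90: [22, 37, 42, 45, 52, 54, 90]

Sorted: [22, 37, 42, 45, 52, 54, 90]


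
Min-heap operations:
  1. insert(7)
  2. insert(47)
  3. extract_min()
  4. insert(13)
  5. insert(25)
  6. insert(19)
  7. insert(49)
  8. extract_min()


insert(7) -> [7]
insert(47) -> [7, 47]
extract_min()->7, [47]
insert(13) -> [13, 47]
insert(25) -> [13, 47, 25]
insert(19) -> [13, 19, 25, 47]
insert(49) -> [13, 19, 25, 47, 49]
extract_min()->13, [19, 47, 25, 49]

Final heap: [19, 47, 25, 49]


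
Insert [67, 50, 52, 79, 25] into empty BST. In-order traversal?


Insert 67: root
Insert 50: L from 67
Insert 52: L from 67 -> R from 50
Insert 79: R from 67
Insert 25: L from 67 -> L from 50

In-order: [25, 50, 52, 67, 79]


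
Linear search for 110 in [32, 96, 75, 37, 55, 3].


i=0: 32!=110
i=1: 96!=110
i=2: 75!=110
i=3: 37!=110
i=4: 55!=110
i=5: 3!=110

Not found, 6 comps


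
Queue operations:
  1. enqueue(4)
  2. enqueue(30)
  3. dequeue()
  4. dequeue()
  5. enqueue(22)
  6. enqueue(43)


enqueue(4) -> [4]
enqueue(30) -> [4, 30]
dequeue()->4, [30]
dequeue()->30, []
enqueue(22) -> [22]
enqueue(43) -> [22, 43]

Final queue: [22, 43]


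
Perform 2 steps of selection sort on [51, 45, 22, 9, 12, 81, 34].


Initial: [51, 45, 22, 9, 12, 81, 34]
Step 1: min=9 at 3
  Swap: [9, 45, 22, 51, 12, 81, 34]
Step 2: min=12 at 4
  Swap: [9, 12, 22, 51, 45, 81, 34]

After 2 steps: [9, 12, 22, 51, 45, 81, 34]
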